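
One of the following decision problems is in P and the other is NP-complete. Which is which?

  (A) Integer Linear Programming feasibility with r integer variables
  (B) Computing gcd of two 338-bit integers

(A) is NP-complete: ILP feasibility is NP-complete (LP relaxation is in P).
(B) is P: the Euclidean algorithm runs in polynomial time in the bit-length.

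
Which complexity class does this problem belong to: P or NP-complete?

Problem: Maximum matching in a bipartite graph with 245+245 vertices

This problem is in P: Hopcroft-Karp runs in O(E sqrt(V)).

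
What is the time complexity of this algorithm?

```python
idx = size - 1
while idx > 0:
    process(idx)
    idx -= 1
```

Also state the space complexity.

Time complexity: O(n).
Space complexity: O(1).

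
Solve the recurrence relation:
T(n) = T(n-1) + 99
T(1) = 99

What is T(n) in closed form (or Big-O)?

Unrolling: T(n) = T(n-1) + 99 = T(n-2) + 2*99 = ... = T(1) + (n-1)*99 = 99 + (n-1)*99 = 99n.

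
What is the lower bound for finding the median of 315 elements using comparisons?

To find the median of 315 elements, every element must be compared at least once, so the lower bound is Omega(n). The BFPRT algorithm achieves O(n), making this tight.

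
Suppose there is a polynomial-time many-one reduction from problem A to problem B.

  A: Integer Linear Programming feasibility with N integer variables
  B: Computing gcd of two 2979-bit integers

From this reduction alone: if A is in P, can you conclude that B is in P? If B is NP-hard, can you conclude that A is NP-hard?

A poly-time reduction A <=_p B transfers tractability DOWN (B easy => A easy) and hardness UP (A hard => B hard), not the reverse.
From A in P, the reduction alone does NOT give B in P: any problem in P trivially reduces to SAT, yet SAT is not known to be in P.
From B NP-hard, the reduction alone does NOT give A NP-hard: again, easy problems reduce to hard ones.
(Here in fact A is NP-complete and B is in P, so no such reduction is known -- its existence would imply P = NP; the analysis concerns only what the assumed reduction would or would not let you conclude.)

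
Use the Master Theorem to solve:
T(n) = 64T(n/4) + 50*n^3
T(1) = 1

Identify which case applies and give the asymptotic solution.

a=64, b=4, f(n)=50*n^3.
log_4(64) = 3, so n^(log_b(a)) = n^3.
f(n) = Theta(n^3), so Case 2 applies.
T(n) = Theta(n^3 log n).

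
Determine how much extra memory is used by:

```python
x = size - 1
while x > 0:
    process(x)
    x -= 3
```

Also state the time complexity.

Space complexity: O(1).
Only a constant amount of auxiliary storage is used; nothing grows with n.
Time complexity: O(n).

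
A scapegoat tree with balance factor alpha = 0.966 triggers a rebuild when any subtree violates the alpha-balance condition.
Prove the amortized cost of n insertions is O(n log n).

Define potential Phi = c * sum of |size(left(v)) - size(right(v))| over all nodes. An insertion at depth d costs O(d) = O(log n) and increases Phi by O(log n). When a rebuild of subtree of size s occurs, it costs O(s) but reduces Phi by Omega(s). With alpha = 0.966, between rebuilds Omega(s) insertions must occur. Amortized cost per insertion: O(log n).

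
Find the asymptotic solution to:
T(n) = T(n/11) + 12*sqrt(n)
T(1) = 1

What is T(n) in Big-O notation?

Each level contributes sqrt(n/11^k). Geometric series with ratio 1/sqrt(11) < 1 sums to O(sqrt(n)).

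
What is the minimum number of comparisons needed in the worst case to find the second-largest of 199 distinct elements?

Lower bound: finding the max needs 199-1 comparisons. By the adversary weight-doubling argument, the max must personally win >= ceil(log_2(199)) = 8 comparisons; the 2nd-largest is among those 8 losers, needing 8-1 more comparisons. Total >= 199-1 + 8-1 = 205. A balanced knockout tournament achieves this.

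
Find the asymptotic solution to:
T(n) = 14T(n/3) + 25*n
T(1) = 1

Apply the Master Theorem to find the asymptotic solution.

a=14, b=3, f(n)=25*n. log_3(14) = 2.402. Case 1 of Master Theorem: T(n) = O(n^2.402).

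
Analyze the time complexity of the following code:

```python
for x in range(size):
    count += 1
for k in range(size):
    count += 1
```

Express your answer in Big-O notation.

Time complexity: O(n).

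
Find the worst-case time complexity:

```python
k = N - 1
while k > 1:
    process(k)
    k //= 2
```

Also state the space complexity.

Time complexity: O(log n).
Space complexity: O(1).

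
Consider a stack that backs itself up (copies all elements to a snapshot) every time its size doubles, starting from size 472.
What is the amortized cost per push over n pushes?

Backups occur at sizes 472, 944, 1888, ..., copying 472 + 944 + 1888 + ... <= 2n elements total (geometric series). Spread over n pushes, the amortized backup cost is O(1) per push.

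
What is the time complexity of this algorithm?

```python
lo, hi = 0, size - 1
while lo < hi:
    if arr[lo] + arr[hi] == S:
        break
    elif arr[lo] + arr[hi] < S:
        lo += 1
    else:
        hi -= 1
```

Time complexity: O(n).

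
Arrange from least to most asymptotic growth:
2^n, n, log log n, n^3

Ordered by growth rate: log log n < n < n^3 < 2^n.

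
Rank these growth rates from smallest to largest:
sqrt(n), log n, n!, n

Ordered by growth rate: log n < sqrt(n) < n < n!.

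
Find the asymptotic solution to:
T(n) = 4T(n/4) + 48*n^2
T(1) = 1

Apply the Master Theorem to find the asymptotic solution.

a=4, b=4, f(n)=48*n^2. log_4(4) = 1 < 2. Case 3: T(n) = O(n^2).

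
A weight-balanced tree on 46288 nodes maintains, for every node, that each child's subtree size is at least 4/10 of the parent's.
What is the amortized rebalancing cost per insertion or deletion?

With balance ratio 4/10, tree height is O(log_{10/4}(46288)) = O(log n). A rebalance at a node of size s costs O(s) but requires Omega(s) updates in that subtree to retrigger. Summed over the O(log n) ancestors of the touched leaf, amortized rebalancing is O(log n).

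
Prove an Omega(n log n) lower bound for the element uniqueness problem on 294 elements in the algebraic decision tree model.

In the algebraic decision tree model, element uniqueness on 294 elements is equivalent to determining which cell of an arrangement of C(294,2) = 43071 hyperplanes x_i = x_j contains the input point. Ben-Or's theorem shows this requires Omega(n log n).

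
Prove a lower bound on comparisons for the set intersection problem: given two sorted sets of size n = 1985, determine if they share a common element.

For two sorted arrays of size n = 1985, any correct algorithm must examine Omega(n) elements. If fewer are examined, an adversary places a common element in an unexamined gap. A merge-based scan achieves O(n), so the bound is tight.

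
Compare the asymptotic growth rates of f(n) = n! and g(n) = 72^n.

f(n) = n! grows faster: n!/72^n -> infinity by Stirling.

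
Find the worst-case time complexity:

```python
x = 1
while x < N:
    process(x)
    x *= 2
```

Time complexity: O(log n).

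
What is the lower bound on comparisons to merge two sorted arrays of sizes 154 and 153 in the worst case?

Adversary: with |154 - 153| <= 1 the inputs can be fully interleaved so that every adjacent pair in the merged output comes from different arrays. Then each of the 306 adjacent pairs must be directly compared, or the algorithm cannot determine their relative order. Standard merge meets this bound.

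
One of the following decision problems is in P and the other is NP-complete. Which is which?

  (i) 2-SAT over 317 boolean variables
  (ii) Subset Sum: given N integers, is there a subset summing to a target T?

(i) is P: 2-SAT is solvable in linear time via implication-graph SCCs.
(ii) is NP-complete: one of Karp's 21 NP-complete problems.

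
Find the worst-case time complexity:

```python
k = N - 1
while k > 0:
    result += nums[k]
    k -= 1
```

Time complexity: O(n).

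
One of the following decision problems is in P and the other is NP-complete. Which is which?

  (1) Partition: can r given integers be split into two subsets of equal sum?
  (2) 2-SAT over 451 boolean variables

(1) is NP-complete: Subset Sum reduces to it (one of Karp's 21 NP-complete problems).
(2) is P: 2-SAT is solvable in linear time via implication-graph SCCs.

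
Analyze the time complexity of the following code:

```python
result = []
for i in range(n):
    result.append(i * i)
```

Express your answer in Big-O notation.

Time complexity: O(n).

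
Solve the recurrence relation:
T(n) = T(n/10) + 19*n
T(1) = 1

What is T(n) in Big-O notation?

Geometric series: 19*n*(1 + 1/10 + 1/10^2 + ...) = O(n). T(n) = O(n).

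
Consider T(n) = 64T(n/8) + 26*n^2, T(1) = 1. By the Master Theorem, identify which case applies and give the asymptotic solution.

a=64, b=8, f(n)=26*n^2.
log_8(64) = 2, so n^(log_b(a)) = n^2.
f(n) = Theta(n^2), so Case 2 applies.
T(n) = Theta(n^2 log n).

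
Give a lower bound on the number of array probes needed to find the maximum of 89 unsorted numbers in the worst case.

Adversary: any unprobed cell could hold a value larger than everything seen so far. If fewer than 89 cells are probed, the adversary places the max in an unprobed cell. So all 89 cells must be examined; together with 89-1 comparisons this is tight.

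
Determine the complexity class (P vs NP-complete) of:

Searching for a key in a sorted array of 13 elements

This problem is in P: binary search runs in O(log n).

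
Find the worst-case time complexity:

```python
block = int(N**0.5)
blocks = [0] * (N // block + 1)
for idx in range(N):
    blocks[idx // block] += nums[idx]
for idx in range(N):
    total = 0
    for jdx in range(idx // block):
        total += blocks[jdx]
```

Time complexity: O(n * sqrt(n)).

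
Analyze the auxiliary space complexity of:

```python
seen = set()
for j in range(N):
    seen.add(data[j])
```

Space complexity: O(n).
Auxiliary storage grows linearly with the input size n in the worst case.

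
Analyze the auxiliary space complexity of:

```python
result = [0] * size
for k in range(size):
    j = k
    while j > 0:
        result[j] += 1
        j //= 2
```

Space complexity: O(n).
Auxiliary storage grows linearly with the input size n in the worst case.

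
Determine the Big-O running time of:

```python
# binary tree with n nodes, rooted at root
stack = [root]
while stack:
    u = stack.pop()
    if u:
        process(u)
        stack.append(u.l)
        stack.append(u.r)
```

Time complexity: O(n).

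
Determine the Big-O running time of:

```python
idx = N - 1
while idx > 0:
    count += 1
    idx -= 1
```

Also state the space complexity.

Time complexity: O(n).
Space complexity: O(1).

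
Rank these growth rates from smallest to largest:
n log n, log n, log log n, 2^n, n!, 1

Ordered by growth rate: 1 < log log n < log n < n log n < 2^n < n!.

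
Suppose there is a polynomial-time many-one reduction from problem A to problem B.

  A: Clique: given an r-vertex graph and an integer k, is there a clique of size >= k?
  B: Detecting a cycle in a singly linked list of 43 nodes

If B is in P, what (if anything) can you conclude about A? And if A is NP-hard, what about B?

A poly-time reduction A <=_p B means any A-instance can be transformed to a B-instance in poly time.
If B is in P: compose the reduction with B's poly-time algorithm to solve A in poly time, so A is in P.
If A is NP-hard: every NP problem reduces to A, which reduces to B; composing reductions, every NP problem reduces to B, so B is NP-hard.
(Here in fact A is NP-complete and B is in P, so no such reduction is known -- its existence would imply P = NP; the analysis concerns only what the assumed reduction would or would not let you conclude.)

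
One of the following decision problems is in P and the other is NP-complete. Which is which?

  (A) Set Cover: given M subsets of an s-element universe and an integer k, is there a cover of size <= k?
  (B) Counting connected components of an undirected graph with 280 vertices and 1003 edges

(A) is NP-complete: one of Karp's 21 NP-complete problems (with k part of the input).
(B) is P: BFS/DFS visits each vertex and edge once: O(V+E).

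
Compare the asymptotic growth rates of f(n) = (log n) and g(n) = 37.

f(n) = (log n) grows faster: any unbounded function dominates a constant.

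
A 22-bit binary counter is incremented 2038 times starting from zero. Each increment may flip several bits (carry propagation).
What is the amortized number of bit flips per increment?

Bit i flips on every 2^i-th increment, so over 2038 increments bit i flips floor(2038/2^i) times. Summing over i: total flips < 2 * 2038. Amortized: < 2 = O(1) per increment.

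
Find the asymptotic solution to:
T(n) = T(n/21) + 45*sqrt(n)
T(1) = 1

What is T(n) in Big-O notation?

Each level contributes sqrt(n/21^k). Geometric series with ratio 1/sqrt(21) < 1 sums to O(sqrt(n)).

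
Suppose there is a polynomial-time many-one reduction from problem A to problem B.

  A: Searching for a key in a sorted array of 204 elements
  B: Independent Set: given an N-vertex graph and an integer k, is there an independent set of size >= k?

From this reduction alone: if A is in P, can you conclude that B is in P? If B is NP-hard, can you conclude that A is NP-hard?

A poly-time reduction A <=_p B transfers tractability DOWN (B easy => A easy) and hardness UP (A hard => B hard), not the reverse.
From A in P, the reduction alone does NOT give B in P: any problem in P trivially reduces to SAT, yet SAT is not known to be in P.
From B NP-hard, the reduction alone does NOT give A NP-hard: again, easy problems reduce to hard ones.
(Here in fact A is P and B is NP-complete.)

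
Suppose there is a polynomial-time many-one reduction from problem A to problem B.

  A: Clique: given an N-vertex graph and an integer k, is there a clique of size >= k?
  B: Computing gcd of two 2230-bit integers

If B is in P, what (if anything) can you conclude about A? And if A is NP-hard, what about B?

A poly-time reduction A <=_p B means any A-instance can be transformed to a B-instance in poly time.
If B is in P: compose the reduction with B's poly-time algorithm to solve A in poly time, so A is in P.
If A is NP-hard: every NP problem reduces to A, which reduces to B; composing reductions, every NP problem reduces to B, so B is NP-hard.
(Here in fact A is NP-complete and B is in P, so no such reduction is known -- its existence would imply P = NP; the analysis concerns only what the assumed reduction would or would not let you conclude.)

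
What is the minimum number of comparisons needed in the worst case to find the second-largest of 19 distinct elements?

Lower bound: finding the max needs 19-1 comparisons. By the adversary weight-doubling argument, the max must personally win >= ceil(log_2(19)) = 5 comparisons; the 2nd-largest is among those 5 losers, needing 5-1 more comparisons. Total >= 19-1 + 5-1 = 22. A balanced knockout tournament achieves this.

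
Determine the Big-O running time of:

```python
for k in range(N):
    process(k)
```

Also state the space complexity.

Time complexity: O(n).
Space complexity: O(1).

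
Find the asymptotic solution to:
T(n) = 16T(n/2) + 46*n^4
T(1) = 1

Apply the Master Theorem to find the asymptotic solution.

a=16, b=2, f(n)=46*n^4. log_2(16) = 4. Case 2: T(n) = O(n^4 log n).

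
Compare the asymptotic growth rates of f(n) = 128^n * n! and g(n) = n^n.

f(n) = 128^n * n! grows faster: by Stirling n! ~ sqrt(2 pi n)(n/e)^n, so 128^n n! / n^n ~ (128/e)^n sqrt(2 pi n) -> infinity since 128/e > 1.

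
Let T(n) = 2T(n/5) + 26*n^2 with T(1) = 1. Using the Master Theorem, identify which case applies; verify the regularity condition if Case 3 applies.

a=2, b=5, f(n)=26*n^2.
log_5(2) = 0.4307 < 2.
f(n) = Omega(n^(0.4307+epsilon)) for some epsilon > 0, so Case 3 is the candidate.
Regularity: a*f(n/b) = 2*26*(n/5)^2 = (2/25)*26*n^2 <= c*f(n) with c = 2/25 < 1. Satisfied.
Case 3: T(n) = Theta(n^2).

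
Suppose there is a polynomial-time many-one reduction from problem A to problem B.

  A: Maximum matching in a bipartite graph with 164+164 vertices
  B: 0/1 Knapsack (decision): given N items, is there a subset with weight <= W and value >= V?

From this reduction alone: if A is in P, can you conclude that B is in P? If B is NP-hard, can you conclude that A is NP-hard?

A poly-time reduction A <=_p B transfers tractability DOWN (B easy => A easy) and hardness UP (A hard => B hard), not the reverse.
From A in P, the reduction alone does NOT give B in P: any problem in P trivially reduces to SAT, yet SAT is not known to be in P.
From B NP-hard, the reduction alone does NOT give A NP-hard: again, easy problems reduce to hard ones.
(Here in fact A is P and B is NP-complete.)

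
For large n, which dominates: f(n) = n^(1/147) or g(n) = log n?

f(n) = n^(1/147) grows faster: any positive power of n dominates log n.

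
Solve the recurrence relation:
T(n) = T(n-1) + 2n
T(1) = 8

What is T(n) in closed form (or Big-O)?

Unrolling: T(n) = 8 + 2*(2 + 3 + ... + n) = 8 + 2*(n(n+1)/2 - 1) = O(n^2).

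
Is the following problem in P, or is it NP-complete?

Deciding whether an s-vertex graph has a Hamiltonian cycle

This problem is NP-complete: one of Karp's 21 NP-complete problems.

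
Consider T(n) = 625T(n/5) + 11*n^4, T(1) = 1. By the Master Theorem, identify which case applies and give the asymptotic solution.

a=625, b=5, f(n)=11*n^4.
log_5(625) = 4, so n^(log_b(a)) = n^4.
f(n) = Theta(n^4), so Case 2 applies.
T(n) = Theta(n^4 log n).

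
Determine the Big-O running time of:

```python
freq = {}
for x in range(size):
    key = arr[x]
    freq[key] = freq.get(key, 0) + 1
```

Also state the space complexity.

Time complexity: O(n).
Space complexity: O(n).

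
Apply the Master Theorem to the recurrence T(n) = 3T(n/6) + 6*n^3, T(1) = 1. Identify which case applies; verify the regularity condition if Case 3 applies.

a=3, b=6, f(n)=6*n^3.
log_6(3) = 0.6131 < 3.
f(n) = Omega(n^(0.6131+epsilon)) for some epsilon > 0, so Case 3 is the candidate.
Regularity: a*f(n/b) = 3*6*(n/6)^3 = (3/216)*6*n^3 <= c*f(n) with c = 3/216 < 1. Satisfied.
Case 3: T(n) = Theta(n^3).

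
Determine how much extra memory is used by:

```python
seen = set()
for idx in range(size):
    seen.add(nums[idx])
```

Space complexity: O(n).
Auxiliary storage grows linearly with the input size n in the worst case.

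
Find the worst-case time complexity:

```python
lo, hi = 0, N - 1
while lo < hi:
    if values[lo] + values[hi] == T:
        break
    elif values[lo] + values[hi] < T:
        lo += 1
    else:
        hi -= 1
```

Time complexity: O(n).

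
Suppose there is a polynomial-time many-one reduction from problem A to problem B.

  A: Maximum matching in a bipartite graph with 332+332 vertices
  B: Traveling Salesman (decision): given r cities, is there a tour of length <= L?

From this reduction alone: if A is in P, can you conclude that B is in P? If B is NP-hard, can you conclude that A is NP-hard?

A poly-time reduction A <=_p B transfers tractability DOWN (B easy => A easy) and hardness UP (A hard => B hard), not the reverse.
From A in P, the reduction alone does NOT give B in P: any problem in P trivially reduces to SAT, yet SAT is not known to be in P.
From B NP-hard, the reduction alone does NOT give A NP-hard: again, easy problems reduce to hard ones.
(Here in fact A is P and B is NP-complete.)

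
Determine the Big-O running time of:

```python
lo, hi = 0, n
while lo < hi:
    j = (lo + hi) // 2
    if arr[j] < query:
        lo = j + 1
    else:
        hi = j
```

Time complexity: O(log n).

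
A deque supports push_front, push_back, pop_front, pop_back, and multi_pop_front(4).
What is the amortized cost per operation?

Assign 2 credits to each push operation. A pop uses 1 saved credit. multi_pop_front(4) uses up to 4 saved credits from previous pushes. Credits never go negative. Amortized cost is O(1).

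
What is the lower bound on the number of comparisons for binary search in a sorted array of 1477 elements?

With 1477 possible positions, we need at least ceil(log_2(1477)) = 11 comparisons. Each comparison splits the remaining candidates by at most half.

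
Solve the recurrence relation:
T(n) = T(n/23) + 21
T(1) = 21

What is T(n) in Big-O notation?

Each step divides n by 23 and adds 21. After log_23(n) steps, T(n) = O(log n).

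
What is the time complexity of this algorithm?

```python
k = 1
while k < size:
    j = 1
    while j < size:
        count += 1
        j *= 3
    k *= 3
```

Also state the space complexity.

Time complexity: O(log^2 n).
Space complexity: O(1).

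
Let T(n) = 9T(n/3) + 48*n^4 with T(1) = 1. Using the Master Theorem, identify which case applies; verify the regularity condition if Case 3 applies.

a=9, b=3, f(n)=48*n^4.
log_3(9) = 2 < 4.
f(n) = Omega(n^(2+epsilon)) for some epsilon > 0, so Case 3 is the candidate.
Regularity: a*f(n/b) = 9*48*(n/3)^4 = (9/81)*48*n^4 <= c*f(n) with c = 9/81 < 1. Satisfied.
Case 3: T(n) = Theta(n^4).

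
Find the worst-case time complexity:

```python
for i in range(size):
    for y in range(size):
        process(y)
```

Time complexity: O(n^2).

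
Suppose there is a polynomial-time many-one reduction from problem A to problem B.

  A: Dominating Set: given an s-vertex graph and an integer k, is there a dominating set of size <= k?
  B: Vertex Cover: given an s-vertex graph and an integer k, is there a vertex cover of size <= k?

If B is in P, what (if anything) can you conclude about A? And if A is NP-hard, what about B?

A poly-time reduction A <=_p B means any A-instance can be transformed to a B-instance in poly time.
If B is in P: compose the reduction with B's poly-time algorithm to solve A in poly time, so A is in P.
If A is NP-hard: every NP problem reduces to A, which reduces to B; composing reductions, every NP problem reduces to B, so B is NP-hard.
(Here in fact A is NP-complete and B is NP-complete.)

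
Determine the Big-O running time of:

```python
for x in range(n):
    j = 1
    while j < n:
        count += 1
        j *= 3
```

Time complexity: O(n log n).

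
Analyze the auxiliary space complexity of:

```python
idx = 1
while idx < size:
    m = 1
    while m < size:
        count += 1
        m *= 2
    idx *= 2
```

Space complexity: O(1).
Only a constant amount of auxiliary storage is used; nothing grows with n.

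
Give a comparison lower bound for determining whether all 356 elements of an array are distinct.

In the algebraic decision-tree model, the YES region for element distinctness on 356 elements has 356! connected components (one per ordering). Ben-Or's theorem then gives a lower bound of Omega(log(n!)) = Omega(n log n).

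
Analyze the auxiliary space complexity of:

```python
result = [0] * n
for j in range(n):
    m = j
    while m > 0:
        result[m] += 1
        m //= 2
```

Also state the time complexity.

Space complexity: O(n).
Auxiliary storage grows linearly with the input size n in the worst case.
Time complexity: O(n log n).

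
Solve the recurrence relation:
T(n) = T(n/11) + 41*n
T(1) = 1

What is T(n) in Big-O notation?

Geometric series: 41*n*(1 + 1/11 + 1/11^2 + ...) = O(n). T(n) = O(n).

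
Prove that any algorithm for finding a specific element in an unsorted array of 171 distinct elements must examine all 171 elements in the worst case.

Adversary argument: if the algorithm examines fewer than 171 elements, the adversary places the target in an unexamined position. The algorithm cannot distinguish 'not present' from 'in unexamined position'.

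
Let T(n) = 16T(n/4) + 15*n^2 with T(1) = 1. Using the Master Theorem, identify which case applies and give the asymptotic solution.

a=16, b=4, f(n)=15*n^2.
log_4(16) = 2, so n^(log_b(a)) = n^2.
f(n) = Theta(n^2), so Case 2 applies.
T(n) = Theta(n^2 log n).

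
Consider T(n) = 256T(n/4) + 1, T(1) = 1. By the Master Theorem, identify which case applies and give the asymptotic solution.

a=256, b=4, f(n)=1.
log_4(256) = 4 > 0.
Since f(n) = O(n^0) is polynomially smaller than n^4, Case 1 applies.
T(n) = Theta(n^4).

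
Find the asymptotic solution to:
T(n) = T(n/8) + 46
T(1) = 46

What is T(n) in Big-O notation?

Each step divides n by 8 and adds 46. After log_8(n) steps, T(n) = O(log n).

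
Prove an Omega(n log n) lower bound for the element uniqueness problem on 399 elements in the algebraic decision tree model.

In the algebraic decision tree model, element uniqueness on 399 elements is equivalent to determining which cell of an arrangement of C(399,2) = 79401 hyperplanes x_i = x_j contains the input point. Ben-Or's theorem shows this requires Omega(n log n).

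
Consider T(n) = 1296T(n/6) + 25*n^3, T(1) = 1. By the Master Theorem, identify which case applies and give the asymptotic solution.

a=1296, b=6, f(n)=25*n^3.
log_6(1296) = 4 > 3.
Since f(n) = O(n^3) is polynomially smaller than n^4, Case 1 applies.
T(n) = Theta(n^4).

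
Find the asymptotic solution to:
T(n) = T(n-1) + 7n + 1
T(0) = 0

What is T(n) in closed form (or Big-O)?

Dominant term in sum is 7*sum(i, i=1..n) = 7*n*(n+1)/2 = O(n^2).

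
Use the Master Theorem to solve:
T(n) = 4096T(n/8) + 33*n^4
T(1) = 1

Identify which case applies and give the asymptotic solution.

a=4096, b=8, f(n)=33*n^4.
log_8(4096) = 4, so n^(log_b(a)) = n^4.
f(n) = Theta(n^4), so Case 2 applies.
T(n) = Theta(n^4 log n).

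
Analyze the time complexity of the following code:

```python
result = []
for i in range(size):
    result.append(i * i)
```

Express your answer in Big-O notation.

Time complexity: O(n).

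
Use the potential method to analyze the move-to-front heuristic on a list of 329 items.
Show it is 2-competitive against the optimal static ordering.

Let Phi = number of inversions between the MTF list and the optimal static list (0 <= Phi <= C(329,2)). Accessing an element at MTF position k and optimal position j: the move-to-front destroys all k-1 inversions in front of it that are not in front in optimal (>= k-j of them) and creates at most j-1 new ones. Amortized cost <= k + (j-1) - (k-j) = 2j - 1 <= 2 * optimal cost.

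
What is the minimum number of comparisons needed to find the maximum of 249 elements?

Finding the maximum requires 248 comparisons. Each comparison eliminates exactly one candidate. With 249 candidates, we need 248 eliminations.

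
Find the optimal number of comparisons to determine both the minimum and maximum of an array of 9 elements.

Naive approach: 16 comparisons (8 for max + 8 for min).
Optimal: Compare elements in pairs first (floor(n/2) = 4 comparisons), then find max among winners and min among losers (4 comparisons each).
Total: ceil(3n/2) - 2 = 12 comparisons. An adversary argument shows this is also a lower bound.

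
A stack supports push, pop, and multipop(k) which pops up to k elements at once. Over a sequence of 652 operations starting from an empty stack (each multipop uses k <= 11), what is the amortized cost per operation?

Each element is pushed exactly once and popped at most once (whether by pop or as part of a multipop). So the total number of individual pops over the whole sequence is at most the number of pushes, which is at most 652. Total work <= 2 * 652, hence O(1) amortized per operation.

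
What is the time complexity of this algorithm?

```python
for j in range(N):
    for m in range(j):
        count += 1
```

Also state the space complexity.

Time complexity: O(n^2).
Space complexity: O(1).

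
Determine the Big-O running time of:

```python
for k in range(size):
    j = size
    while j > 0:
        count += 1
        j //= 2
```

Time complexity: O(n log n).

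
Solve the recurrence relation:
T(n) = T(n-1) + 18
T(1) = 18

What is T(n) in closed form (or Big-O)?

Unrolling: T(n) = T(n-1) + 18 = T(n-2) + 2*18 = ... = T(1) + (n-1)*18 = 18 + (n-1)*18 = 18n.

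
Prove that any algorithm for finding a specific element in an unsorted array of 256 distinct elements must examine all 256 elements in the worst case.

Adversary argument: if the algorithm examines fewer than 256 elements, the adversary places the target in an unexamined position. The algorithm cannot distinguish 'not present' from 'in unexamined position'.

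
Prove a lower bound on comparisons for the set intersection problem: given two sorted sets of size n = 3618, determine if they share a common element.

For two sorted arrays of size n = 3618, any correct algorithm must examine Omega(n) elements. If fewer are examined, an adversary places a common element in an unexamined gap. A merge-based scan achieves O(n), so the bound is tight.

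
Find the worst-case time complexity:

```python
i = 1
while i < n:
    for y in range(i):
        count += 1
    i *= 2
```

Time complexity: O(n).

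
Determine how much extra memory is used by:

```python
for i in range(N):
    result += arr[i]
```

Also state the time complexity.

Space complexity: O(1).
Only a constant amount of auxiliary storage is used; nothing grows with n.
Time complexity: O(n).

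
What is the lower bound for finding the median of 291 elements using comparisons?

To find the median of 291 elements, every element must be compared at least once, so the lower bound is Omega(n). The BFPRT algorithm achieves O(n), making this tight.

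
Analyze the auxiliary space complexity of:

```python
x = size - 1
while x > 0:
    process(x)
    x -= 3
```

Space complexity: O(1).
Only a constant amount of auxiliary storage is used; nothing grows with n.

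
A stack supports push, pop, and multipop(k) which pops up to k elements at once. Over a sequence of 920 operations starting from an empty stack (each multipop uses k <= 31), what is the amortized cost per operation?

Each element is pushed exactly once and popped at most once (whether by pop or as part of a multipop). So the total number of individual pops over the whole sequence is at most the number of pushes, which is at most 920. Total work <= 2 * 920, hence O(1) amortized per operation.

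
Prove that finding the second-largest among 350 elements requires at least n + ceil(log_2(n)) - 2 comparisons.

Lower bound (adversary): identifying the maximum requires 350-1 comparisons (each eliminates one candidate). Assign weight 1 to each element; on each comparison the adversary lets the heavier side win and gives it the loser's weight. The max ends with weight 350, but each comparison it wins at most doubles its weight, so the max must win >= ceil(log_2(350)) = 9 comparisons. The second-largest is one of those 9 direct losers to the max, and identifying which one is largest needs >= 9-1 further comparisons. Total >= 350-1 + 9-1 = 357.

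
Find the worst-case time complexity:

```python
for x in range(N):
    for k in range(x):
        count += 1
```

Time complexity: O(n^2).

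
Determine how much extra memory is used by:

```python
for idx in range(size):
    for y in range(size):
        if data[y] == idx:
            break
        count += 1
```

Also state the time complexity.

Space complexity: O(1).
Only a constant amount of auxiliary storage is used; nothing grows with n.
Time complexity: O(n^2).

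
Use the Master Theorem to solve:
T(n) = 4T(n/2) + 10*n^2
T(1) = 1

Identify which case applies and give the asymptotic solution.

a=4, b=2, f(n)=10*n^2.
log_2(4) = 2, so n^(log_b(a)) = n^2.
f(n) = Theta(n^2), so Case 2 applies.
T(n) = Theta(n^2 log n).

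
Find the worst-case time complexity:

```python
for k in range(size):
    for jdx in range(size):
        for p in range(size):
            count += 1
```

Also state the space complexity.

Time complexity: O(n^3).
Space complexity: O(1).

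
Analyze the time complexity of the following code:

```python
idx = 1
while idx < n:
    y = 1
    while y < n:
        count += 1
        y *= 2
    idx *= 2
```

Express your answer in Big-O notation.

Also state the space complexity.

Time complexity: O(log^2 n).
Space complexity: O(1).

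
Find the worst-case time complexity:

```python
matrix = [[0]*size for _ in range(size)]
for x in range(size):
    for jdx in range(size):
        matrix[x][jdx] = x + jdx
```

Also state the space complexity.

Time complexity: O(n^2).
Space complexity: O(n^2).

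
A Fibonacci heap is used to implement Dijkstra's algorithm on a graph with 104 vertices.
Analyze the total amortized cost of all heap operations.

Dijkstra performs 104 insert, 104 extract-min, and at most E decrease-key operations. With Fibonacci heap: insert O(1) amortized, extract-min O(log n) amortized, decrease-key O(1) amortized. Total with n = 104: O(n * 1 + n * log n + E * 1) = O(n log n + E).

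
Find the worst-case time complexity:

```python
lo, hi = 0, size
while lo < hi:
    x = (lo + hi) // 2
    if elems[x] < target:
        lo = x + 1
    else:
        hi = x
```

Time complexity: O(log n).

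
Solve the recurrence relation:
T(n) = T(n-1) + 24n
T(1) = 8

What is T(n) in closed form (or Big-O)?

Unrolling: T(n) = 8 + 24*(2 + 3 + ... + n) = 8 + 24*(n(n+1)/2 - 1) = O(n^2).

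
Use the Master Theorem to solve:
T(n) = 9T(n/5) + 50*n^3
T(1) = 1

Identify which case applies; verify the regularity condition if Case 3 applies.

a=9, b=5, f(n)=50*n^3.
log_5(9) = 1.365 < 3.
f(n) = Omega(n^(1.365+epsilon)) for some epsilon > 0, so Case 3 is the candidate.
Regularity: a*f(n/b) = 9*50*(n/5)^3 = (9/125)*50*n^3 <= c*f(n) with c = 9/125 < 1. Satisfied.
Case 3: T(n) = Theta(n^3).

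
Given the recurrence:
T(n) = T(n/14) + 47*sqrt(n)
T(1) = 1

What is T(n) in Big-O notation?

Each level contributes sqrt(n/14^k). Geometric series with ratio 1/sqrt(14) < 1 sums to O(sqrt(n)).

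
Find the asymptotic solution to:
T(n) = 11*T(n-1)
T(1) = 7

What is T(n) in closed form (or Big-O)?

Each step multiplies by 11. T(n) = T(1)*11^(n-1) = 7*11^(n-1).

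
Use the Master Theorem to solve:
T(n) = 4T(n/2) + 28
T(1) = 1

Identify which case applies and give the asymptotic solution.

a=4, b=2, f(n)=28.
log_2(4) = 2 > 0.
Since f(n) = O(n^0) is polynomially smaller than n^2, Case 1 applies.
T(n) = Theta(n^2).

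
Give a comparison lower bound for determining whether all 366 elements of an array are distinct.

In the algebraic decision-tree model, the YES region for element distinctness on 366 elements has 366! connected components (one per ordering). Ben-Or's theorem then gives a lower bound of Omega(log(n!)) = Omega(n log n).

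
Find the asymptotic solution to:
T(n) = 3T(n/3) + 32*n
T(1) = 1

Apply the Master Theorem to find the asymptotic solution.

a=3, b=3, f(n)=32*n. log_3(3) = 1. Case 2: T(n) = O(n log n).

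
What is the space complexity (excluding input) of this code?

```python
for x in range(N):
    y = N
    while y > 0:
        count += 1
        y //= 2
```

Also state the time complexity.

Space complexity: O(1).
Only a constant amount of auxiliary storage is used; nothing grows with n.
Time complexity: O(n log n).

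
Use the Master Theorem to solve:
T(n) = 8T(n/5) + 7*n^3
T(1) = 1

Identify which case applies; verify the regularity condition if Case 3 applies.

a=8, b=5, f(n)=7*n^3.
log_5(8) = 1.292 < 3.
f(n) = Omega(n^(1.292+epsilon)) for some epsilon > 0, so Case 3 is the candidate.
Regularity: a*f(n/b) = 8*7*(n/5)^3 = (8/125)*7*n^3 <= c*f(n) with c = 8/125 < 1. Satisfied.
Case 3: T(n) = Theta(n^3).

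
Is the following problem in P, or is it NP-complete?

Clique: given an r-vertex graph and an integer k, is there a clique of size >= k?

This problem is NP-complete: complement of Independent Set / Vertex Cover (with k part of the input).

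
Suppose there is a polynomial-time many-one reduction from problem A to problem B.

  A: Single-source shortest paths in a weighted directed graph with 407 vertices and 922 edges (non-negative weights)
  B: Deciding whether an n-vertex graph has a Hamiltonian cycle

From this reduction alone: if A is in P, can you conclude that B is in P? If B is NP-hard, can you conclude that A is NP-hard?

A poly-time reduction A <=_p B transfers tractability DOWN (B easy => A easy) and hardness UP (A hard => B hard), not the reverse.
From A in P, the reduction alone does NOT give B in P: any problem in P trivially reduces to SAT, yet SAT is not known to be in P.
From B NP-hard, the reduction alone does NOT give A NP-hard: again, easy problems reduce to hard ones.
(Here in fact A is P and B is NP-complete.)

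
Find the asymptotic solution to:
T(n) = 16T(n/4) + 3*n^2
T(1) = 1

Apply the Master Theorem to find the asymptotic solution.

a=16, b=4, f(n)=3*n^2. log_4(16) = 2. Case 2: T(n) = O(n^2 log n).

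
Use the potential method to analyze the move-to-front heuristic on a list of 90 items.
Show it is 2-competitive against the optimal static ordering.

Let Phi = number of inversions between the MTF list and the optimal static list (0 <= Phi <= C(90,2)). Accessing an element at MTF position k and optimal position j: the move-to-front destroys all k-1 inversions in front of it that are not in front in optimal (>= k-j of them) and creates at most j-1 new ones. Amortized cost <= k + (j-1) - (k-j) = 2j - 1 <= 2 * optimal cost.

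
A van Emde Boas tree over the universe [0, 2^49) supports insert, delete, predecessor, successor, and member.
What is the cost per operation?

vEB recursively partitions [0, 562949953421312) into sqrt(u) clusters of size sqrt(u). Each operation recurses into either one cluster or the summary, never both: T(u) = T(sqrt(u)) + O(1) => T(u) = O(log log u) = O(log 49). This is worst-case, not just amortized.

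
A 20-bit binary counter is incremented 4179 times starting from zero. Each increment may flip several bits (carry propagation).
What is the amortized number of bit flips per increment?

Bit i flips on every 2^i-th increment, so over 4179 increments bit i flips floor(4179/2^i) times. Summing over i: total flips < 2 * 4179. Amortized: < 2 = O(1) per increment.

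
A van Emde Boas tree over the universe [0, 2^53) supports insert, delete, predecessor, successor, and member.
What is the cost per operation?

vEB recursively partitions [0, 9007199254740992) into sqrt(u) clusters of size sqrt(u). Each operation recurses into either one cluster or the summary, never both: T(u) = T(sqrt(u)) + O(1) => T(u) = O(log log u) = O(log 53). This is worst-case, not just amortized.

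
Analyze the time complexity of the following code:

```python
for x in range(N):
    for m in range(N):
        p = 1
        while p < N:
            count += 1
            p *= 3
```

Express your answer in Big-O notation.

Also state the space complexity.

Time complexity: O(n^2 log n).
Space complexity: O(1).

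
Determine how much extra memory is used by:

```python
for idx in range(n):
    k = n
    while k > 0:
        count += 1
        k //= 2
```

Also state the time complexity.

Space complexity: O(1).
Only a constant amount of auxiliary storage is used; nothing grows with n.
Time complexity: O(n log n).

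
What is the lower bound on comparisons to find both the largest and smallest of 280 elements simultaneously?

Pair elements first (floor(280/2) comparisons), then find max among winners and min among losers. Total: ceil(3*280/2) - 2 = 418 comparisons.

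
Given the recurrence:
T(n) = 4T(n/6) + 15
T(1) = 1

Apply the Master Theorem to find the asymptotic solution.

a=4, b=6, f(n)=15. log_6(4) = 0.7737. Case 1 of Master Theorem: T(n) = O(n^0.7737).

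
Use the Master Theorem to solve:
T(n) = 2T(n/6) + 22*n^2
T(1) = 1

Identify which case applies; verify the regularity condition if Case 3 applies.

a=2, b=6, f(n)=22*n^2.
log_6(2) = 0.3869 < 2.
f(n) = Omega(n^(0.3869+epsilon)) for some epsilon > 0, so Case 3 is the candidate.
Regularity: a*f(n/b) = 2*22*(n/6)^2 = (2/36)*22*n^2 <= c*f(n) with c = 2/36 < 1. Satisfied.
Case 3: T(n) = Theta(n^2).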